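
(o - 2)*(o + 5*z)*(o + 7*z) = o^3 + 12*o^2*z - 2*o^2 + 35*o*z^2 - 24*o*z - 70*z^2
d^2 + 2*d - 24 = (d - 4)*(d + 6)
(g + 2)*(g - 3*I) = g^2 + 2*g - 3*I*g - 6*I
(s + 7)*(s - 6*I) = s^2 + 7*s - 6*I*s - 42*I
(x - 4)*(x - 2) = x^2 - 6*x + 8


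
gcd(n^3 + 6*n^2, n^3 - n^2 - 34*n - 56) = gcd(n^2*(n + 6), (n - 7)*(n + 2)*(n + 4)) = 1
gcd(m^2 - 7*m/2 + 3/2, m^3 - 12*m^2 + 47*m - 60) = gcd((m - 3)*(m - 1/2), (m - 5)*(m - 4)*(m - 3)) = m - 3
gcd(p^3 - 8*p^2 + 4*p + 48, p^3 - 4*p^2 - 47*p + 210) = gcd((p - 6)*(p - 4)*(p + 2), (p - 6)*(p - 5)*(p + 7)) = p - 6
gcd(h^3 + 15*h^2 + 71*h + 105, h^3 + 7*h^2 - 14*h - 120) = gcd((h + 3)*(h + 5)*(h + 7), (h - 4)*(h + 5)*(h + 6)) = h + 5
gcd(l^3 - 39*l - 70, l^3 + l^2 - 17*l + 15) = l + 5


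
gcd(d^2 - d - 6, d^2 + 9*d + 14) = d + 2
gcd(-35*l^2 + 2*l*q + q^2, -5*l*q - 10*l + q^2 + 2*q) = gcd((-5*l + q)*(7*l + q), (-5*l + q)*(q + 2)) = -5*l + q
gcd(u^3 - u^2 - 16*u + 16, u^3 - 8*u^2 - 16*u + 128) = u^2 - 16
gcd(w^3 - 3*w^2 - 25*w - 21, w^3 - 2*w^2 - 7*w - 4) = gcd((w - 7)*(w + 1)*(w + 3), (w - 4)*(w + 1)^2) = w + 1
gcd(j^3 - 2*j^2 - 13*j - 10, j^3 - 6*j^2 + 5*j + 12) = j + 1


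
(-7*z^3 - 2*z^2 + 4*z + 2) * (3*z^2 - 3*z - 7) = -21*z^5 + 15*z^4 + 67*z^3 + 8*z^2 - 34*z - 14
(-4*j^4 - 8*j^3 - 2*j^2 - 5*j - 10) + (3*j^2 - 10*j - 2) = -4*j^4 - 8*j^3 + j^2 - 15*j - 12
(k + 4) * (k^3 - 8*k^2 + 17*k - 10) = k^4 - 4*k^3 - 15*k^2 + 58*k - 40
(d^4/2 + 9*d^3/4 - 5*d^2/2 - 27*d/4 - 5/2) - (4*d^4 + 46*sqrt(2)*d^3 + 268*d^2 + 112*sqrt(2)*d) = -7*d^4/2 - 46*sqrt(2)*d^3 + 9*d^3/4 - 541*d^2/2 - 112*sqrt(2)*d - 27*d/4 - 5/2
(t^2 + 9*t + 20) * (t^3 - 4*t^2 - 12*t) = t^5 + 5*t^4 - 28*t^3 - 188*t^2 - 240*t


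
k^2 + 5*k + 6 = (k + 2)*(k + 3)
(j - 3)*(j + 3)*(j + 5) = j^3 + 5*j^2 - 9*j - 45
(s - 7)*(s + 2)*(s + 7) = s^3 + 2*s^2 - 49*s - 98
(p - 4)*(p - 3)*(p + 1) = p^3 - 6*p^2 + 5*p + 12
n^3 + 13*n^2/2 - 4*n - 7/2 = (n - 1)*(n + 1/2)*(n + 7)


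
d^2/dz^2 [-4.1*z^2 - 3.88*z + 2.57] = -8.20000000000000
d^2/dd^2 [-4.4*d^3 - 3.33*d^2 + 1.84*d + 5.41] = -26.4*d - 6.66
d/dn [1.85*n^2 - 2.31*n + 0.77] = 3.7*n - 2.31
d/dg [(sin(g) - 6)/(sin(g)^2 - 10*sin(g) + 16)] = (12*sin(g) + cos(g)^2 - 45)*cos(g)/(sin(g)^2 - 10*sin(g) + 16)^2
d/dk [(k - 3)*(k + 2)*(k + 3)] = 3*k^2 + 4*k - 9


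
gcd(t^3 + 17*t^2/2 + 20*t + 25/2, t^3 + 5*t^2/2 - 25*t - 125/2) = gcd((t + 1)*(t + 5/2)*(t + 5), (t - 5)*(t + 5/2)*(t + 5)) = t^2 + 15*t/2 + 25/2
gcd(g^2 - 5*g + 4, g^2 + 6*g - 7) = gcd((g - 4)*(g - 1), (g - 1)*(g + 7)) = g - 1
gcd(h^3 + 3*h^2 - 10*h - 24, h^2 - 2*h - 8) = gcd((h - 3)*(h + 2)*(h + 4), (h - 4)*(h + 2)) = h + 2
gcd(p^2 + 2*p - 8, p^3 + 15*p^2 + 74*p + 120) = p + 4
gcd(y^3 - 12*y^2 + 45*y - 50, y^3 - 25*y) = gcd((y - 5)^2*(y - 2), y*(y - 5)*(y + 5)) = y - 5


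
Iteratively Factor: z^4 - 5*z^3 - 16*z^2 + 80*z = (z)*(z^3 - 5*z^2 - 16*z + 80) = z*(z - 5)*(z^2 - 16) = z*(z - 5)*(z + 4)*(z - 4)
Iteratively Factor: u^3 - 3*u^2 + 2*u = (u - 1)*(u^2 - 2*u) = (u - 2)*(u - 1)*(u)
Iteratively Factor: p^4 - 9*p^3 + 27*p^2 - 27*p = (p)*(p^3 - 9*p^2 + 27*p - 27) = p*(p - 3)*(p^2 - 6*p + 9) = p*(p - 3)^2*(p - 3)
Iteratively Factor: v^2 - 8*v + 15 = (v - 3)*(v - 5)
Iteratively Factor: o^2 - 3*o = (o - 3)*(o)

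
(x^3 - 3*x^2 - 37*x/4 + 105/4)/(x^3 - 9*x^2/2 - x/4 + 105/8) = 2*(x + 3)/(2*x + 3)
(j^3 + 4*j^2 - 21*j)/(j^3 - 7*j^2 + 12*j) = (j + 7)/(j - 4)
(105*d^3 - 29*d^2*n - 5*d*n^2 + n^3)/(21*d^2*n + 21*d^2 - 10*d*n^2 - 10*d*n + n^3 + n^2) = (5*d + n)/(n + 1)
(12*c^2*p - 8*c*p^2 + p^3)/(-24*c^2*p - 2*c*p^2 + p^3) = (-2*c + p)/(4*c + p)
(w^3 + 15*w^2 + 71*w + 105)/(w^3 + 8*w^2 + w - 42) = (w + 5)/(w - 2)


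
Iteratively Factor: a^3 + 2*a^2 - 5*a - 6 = (a + 1)*(a^2 + a - 6) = (a - 2)*(a + 1)*(a + 3)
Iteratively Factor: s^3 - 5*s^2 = (s)*(s^2 - 5*s) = s*(s - 5)*(s)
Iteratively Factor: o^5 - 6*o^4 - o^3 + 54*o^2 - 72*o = (o - 4)*(o^4 - 2*o^3 - 9*o^2 + 18*o) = (o - 4)*(o - 2)*(o^3 - 9*o) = o*(o - 4)*(o - 2)*(o^2 - 9) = o*(o - 4)*(o - 2)*(o + 3)*(o - 3)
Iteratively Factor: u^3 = (u)*(u^2) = u^2*(u)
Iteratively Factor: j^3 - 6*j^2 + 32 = (j + 2)*(j^2 - 8*j + 16) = (j - 4)*(j + 2)*(j - 4)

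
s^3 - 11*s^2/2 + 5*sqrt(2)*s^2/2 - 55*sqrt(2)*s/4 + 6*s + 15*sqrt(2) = (s - 4)*(s - 3/2)*(s + 5*sqrt(2)/2)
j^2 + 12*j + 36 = (j + 6)^2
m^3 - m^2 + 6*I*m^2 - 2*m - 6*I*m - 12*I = (m - 2)*(m + 1)*(m + 6*I)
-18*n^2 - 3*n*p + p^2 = (-6*n + p)*(3*n + p)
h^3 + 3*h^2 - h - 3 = (h - 1)*(h + 1)*(h + 3)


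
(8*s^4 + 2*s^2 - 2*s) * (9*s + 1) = 72*s^5 + 8*s^4 + 18*s^3 - 16*s^2 - 2*s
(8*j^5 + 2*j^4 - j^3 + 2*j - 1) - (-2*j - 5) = 8*j^5 + 2*j^4 - j^3 + 4*j + 4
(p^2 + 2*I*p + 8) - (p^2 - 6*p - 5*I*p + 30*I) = 6*p + 7*I*p + 8 - 30*I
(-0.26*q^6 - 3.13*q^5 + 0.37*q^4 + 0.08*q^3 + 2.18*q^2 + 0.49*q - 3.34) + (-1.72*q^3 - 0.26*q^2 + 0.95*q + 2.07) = -0.26*q^6 - 3.13*q^5 + 0.37*q^4 - 1.64*q^3 + 1.92*q^2 + 1.44*q - 1.27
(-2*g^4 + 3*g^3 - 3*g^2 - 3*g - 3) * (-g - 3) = 2*g^5 + 3*g^4 - 6*g^3 + 12*g^2 + 12*g + 9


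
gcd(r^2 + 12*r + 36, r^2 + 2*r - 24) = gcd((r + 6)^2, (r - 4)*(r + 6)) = r + 6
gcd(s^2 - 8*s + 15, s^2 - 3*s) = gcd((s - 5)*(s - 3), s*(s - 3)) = s - 3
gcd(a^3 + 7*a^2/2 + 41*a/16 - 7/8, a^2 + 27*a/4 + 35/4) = a + 7/4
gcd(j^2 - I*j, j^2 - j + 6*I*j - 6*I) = 1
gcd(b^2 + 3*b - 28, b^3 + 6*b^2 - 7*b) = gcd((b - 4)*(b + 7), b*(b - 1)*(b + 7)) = b + 7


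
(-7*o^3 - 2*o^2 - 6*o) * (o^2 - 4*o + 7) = -7*o^5 + 26*o^4 - 47*o^3 + 10*o^2 - 42*o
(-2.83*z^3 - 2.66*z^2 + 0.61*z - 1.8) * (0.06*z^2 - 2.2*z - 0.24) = -0.1698*z^5 + 6.0664*z^4 + 6.5678*z^3 - 0.8116*z^2 + 3.8136*z + 0.432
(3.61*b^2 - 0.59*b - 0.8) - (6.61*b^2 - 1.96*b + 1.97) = -3.0*b^2 + 1.37*b - 2.77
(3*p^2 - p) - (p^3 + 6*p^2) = -p^3 - 3*p^2 - p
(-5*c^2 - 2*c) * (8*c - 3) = -40*c^3 - c^2 + 6*c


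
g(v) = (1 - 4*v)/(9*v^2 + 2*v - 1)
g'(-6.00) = 0.01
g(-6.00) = 0.08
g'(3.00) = 0.04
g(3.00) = -0.13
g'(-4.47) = 0.03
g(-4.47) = 0.11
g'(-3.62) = 0.04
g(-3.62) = 0.14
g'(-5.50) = 0.02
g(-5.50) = 0.09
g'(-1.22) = 0.78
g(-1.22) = 0.59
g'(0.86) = 0.24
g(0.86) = -0.33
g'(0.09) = 1.20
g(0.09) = -0.86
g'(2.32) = 0.06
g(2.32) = -0.16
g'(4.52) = 0.02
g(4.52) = -0.09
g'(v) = (1 - 4*v)*(-18*v - 2)/(9*v^2 + 2*v - 1)^2 - 4/(9*v^2 + 2*v - 1) = 2*(18*v^2 - 9*v + 1)/(81*v^4 + 36*v^3 - 14*v^2 - 4*v + 1)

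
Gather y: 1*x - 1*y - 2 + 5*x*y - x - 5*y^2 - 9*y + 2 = -5*y^2 + y*(5*x - 10)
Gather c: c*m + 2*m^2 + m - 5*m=c*m + 2*m^2 - 4*m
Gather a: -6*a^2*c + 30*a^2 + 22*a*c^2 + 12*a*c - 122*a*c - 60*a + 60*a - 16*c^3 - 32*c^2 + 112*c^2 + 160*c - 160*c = a^2*(30 - 6*c) + a*(22*c^2 - 110*c) - 16*c^3 + 80*c^2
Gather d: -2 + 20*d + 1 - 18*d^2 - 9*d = -18*d^2 + 11*d - 1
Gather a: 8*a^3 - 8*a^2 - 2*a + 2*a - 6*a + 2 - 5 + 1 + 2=8*a^3 - 8*a^2 - 6*a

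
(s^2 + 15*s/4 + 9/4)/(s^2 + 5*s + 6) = (s + 3/4)/(s + 2)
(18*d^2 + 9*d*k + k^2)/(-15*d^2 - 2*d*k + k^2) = (-6*d - k)/(5*d - k)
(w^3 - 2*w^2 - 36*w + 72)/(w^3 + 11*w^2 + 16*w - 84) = (w - 6)/(w + 7)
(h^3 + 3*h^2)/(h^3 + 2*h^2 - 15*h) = h*(h + 3)/(h^2 + 2*h - 15)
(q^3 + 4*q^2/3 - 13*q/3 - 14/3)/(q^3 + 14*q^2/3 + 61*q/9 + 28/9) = 3*(q - 2)/(3*q + 4)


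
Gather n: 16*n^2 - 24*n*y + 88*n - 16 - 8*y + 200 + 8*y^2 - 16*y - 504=16*n^2 + n*(88 - 24*y) + 8*y^2 - 24*y - 320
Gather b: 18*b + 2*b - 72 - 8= 20*b - 80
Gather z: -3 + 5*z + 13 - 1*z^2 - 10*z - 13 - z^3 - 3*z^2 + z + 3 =-z^3 - 4*z^2 - 4*z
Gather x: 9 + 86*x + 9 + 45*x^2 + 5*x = 45*x^2 + 91*x + 18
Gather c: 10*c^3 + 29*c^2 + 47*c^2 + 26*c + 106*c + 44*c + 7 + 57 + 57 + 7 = 10*c^3 + 76*c^2 + 176*c + 128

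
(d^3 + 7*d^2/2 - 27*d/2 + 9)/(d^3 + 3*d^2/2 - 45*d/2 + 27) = (d - 1)/(d - 3)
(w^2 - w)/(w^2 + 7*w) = (w - 1)/(w + 7)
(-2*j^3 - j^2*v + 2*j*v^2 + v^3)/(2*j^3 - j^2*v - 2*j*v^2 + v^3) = (2*j + v)/(-2*j + v)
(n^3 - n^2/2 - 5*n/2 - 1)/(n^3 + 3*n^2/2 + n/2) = (n - 2)/n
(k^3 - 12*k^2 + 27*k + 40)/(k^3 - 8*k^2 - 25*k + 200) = (k + 1)/(k + 5)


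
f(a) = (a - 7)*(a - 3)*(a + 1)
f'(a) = (a - 7)*(a - 3) + (a - 7)*(a + 1) + (a - 3)*(a + 1) = 3*a^2 - 18*a + 11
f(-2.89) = -110.10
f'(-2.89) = 88.08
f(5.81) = -22.77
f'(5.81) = 7.69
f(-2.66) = -90.76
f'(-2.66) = 80.11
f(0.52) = 24.43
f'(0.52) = 2.45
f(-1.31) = -11.10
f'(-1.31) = 39.73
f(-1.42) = -15.63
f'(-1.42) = 42.61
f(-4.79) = -348.09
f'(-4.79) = 166.05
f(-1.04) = -1.30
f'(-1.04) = 32.96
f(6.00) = -21.00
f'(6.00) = 11.00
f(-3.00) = -120.00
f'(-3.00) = 92.00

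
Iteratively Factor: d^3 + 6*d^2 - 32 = (d + 4)*(d^2 + 2*d - 8) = (d + 4)^2*(d - 2)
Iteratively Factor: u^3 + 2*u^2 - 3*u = (u + 3)*(u^2 - u) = u*(u + 3)*(u - 1)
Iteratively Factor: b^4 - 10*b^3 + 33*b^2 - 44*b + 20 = (b - 2)*(b^3 - 8*b^2 + 17*b - 10) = (b - 2)*(b - 1)*(b^2 - 7*b + 10) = (b - 2)^2*(b - 1)*(b - 5)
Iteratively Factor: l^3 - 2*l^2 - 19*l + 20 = (l - 1)*(l^2 - l - 20) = (l - 1)*(l + 4)*(l - 5)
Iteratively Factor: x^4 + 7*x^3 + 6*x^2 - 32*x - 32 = (x + 4)*(x^3 + 3*x^2 - 6*x - 8) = (x + 1)*(x + 4)*(x^2 + 2*x - 8) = (x + 1)*(x + 4)^2*(x - 2)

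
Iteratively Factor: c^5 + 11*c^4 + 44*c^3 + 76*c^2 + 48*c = (c)*(c^4 + 11*c^3 + 44*c^2 + 76*c + 48) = c*(c + 2)*(c^3 + 9*c^2 + 26*c + 24) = c*(c + 2)^2*(c^2 + 7*c + 12) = c*(c + 2)^2*(c + 4)*(c + 3)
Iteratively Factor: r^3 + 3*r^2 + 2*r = (r + 2)*(r^2 + r) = (r + 1)*(r + 2)*(r)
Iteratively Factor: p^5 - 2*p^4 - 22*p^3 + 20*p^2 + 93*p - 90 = (p - 1)*(p^4 - p^3 - 23*p^2 - 3*p + 90) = (p - 1)*(p + 3)*(p^3 - 4*p^2 - 11*p + 30) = (p - 1)*(p + 3)^2*(p^2 - 7*p + 10) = (p - 2)*(p - 1)*(p + 3)^2*(p - 5)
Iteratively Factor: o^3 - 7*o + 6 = (o - 2)*(o^2 + 2*o - 3) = (o - 2)*(o + 3)*(o - 1)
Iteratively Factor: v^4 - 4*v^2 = (v)*(v^3 - 4*v) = v^2*(v^2 - 4) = v^2*(v + 2)*(v - 2)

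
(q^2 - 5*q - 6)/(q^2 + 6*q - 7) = (q^2 - 5*q - 6)/(q^2 + 6*q - 7)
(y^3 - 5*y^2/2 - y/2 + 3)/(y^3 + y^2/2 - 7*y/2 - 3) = (2*y - 3)/(2*y + 3)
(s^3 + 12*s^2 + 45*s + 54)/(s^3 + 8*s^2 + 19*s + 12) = (s^2 + 9*s + 18)/(s^2 + 5*s + 4)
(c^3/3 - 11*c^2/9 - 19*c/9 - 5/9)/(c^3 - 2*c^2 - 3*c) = (3*c^2 - 14*c - 5)/(9*c*(c - 3))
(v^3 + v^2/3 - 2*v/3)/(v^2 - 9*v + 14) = v*(3*v^2 + v - 2)/(3*(v^2 - 9*v + 14))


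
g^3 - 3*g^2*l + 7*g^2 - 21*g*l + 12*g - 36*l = (g + 3)*(g + 4)*(g - 3*l)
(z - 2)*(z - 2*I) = z^2 - 2*z - 2*I*z + 4*I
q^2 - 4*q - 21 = (q - 7)*(q + 3)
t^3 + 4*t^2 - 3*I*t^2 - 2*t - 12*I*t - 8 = (t + 4)*(t - 2*I)*(t - I)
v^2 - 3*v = v*(v - 3)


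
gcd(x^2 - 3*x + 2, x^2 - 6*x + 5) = x - 1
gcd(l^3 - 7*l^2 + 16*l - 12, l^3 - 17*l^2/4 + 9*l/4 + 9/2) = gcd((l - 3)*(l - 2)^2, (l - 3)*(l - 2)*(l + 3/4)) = l^2 - 5*l + 6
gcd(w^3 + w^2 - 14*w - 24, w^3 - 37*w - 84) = w + 3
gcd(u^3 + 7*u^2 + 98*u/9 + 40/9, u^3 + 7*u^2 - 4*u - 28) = 1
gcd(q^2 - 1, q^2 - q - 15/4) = 1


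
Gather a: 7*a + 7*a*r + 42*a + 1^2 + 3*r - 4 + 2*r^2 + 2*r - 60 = a*(7*r + 49) + 2*r^2 + 5*r - 63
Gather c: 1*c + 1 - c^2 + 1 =-c^2 + c + 2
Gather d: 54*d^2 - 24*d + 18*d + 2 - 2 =54*d^2 - 6*d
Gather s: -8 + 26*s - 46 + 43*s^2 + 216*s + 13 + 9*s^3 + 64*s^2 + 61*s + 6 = 9*s^3 + 107*s^2 + 303*s - 35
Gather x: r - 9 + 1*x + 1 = r + x - 8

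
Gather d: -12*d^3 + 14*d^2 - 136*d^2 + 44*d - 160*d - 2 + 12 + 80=-12*d^3 - 122*d^2 - 116*d + 90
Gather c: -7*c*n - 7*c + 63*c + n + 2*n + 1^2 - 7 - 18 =c*(56 - 7*n) + 3*n - 24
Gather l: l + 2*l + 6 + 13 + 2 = 3*l + 21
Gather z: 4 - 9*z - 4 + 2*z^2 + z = 2*z^2 - 8*z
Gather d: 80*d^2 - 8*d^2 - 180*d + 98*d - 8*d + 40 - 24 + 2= 72*d^2 - 90*d + 18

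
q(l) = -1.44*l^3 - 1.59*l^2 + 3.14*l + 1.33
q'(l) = -4.32*l^2 - 3.18*l + 3.14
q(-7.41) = 476.65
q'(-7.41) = -210.50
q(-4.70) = 100.95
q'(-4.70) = -77.34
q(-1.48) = -2.13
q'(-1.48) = -1.62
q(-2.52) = 6.36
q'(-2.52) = -16.28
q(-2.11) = 1.15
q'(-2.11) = -9.38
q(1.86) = -7.60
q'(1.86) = -17.72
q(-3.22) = 22.81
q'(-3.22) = -31.41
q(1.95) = -9.27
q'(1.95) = -19.49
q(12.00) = -2678.27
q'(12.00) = -657.10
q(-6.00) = 236.29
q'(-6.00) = -133.30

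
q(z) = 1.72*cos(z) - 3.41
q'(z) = -1.72*sin(z)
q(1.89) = -3.95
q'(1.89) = -1.63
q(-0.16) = -1.71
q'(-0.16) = 0.27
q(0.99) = -2.47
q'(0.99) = -1.44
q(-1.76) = -3.73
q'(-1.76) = 1.69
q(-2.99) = -5.11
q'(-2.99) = 0.26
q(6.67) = -1.82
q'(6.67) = -0.65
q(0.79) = -2.20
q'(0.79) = -1.22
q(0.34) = -1.79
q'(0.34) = -0.57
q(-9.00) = -4.98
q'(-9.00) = 0.71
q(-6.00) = -1.76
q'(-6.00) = -0.48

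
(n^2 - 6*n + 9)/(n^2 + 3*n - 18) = (n - 3)/(n + 6)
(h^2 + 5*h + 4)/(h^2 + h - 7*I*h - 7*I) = (h + 4)/(h - 7*I)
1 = 1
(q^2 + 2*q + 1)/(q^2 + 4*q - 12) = (q^2 + 2*q + 1)/(q^2 + 4*q - 12)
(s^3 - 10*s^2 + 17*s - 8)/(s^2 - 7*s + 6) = (s^2 - 9*s + 8)/(s - 6)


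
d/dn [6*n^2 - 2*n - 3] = 12*n - 2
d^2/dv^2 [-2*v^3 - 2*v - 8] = -12*v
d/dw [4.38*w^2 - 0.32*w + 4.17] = 8.76*w - 0.32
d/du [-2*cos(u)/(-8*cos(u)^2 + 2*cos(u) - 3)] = 2*(-sin(u) + 2*sin(3*u))/(2*cos(u) - 4*cos(2*u) - 7)^2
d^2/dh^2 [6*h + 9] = 0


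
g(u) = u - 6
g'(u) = 1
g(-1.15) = -7.15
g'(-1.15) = 1.00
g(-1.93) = -7.93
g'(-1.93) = 1.00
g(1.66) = -4.34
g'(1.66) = 1.00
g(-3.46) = -9.46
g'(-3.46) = 1.00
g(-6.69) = -12.69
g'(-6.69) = 1.00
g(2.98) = -3.02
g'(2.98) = 1.00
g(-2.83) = -8.83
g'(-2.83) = 1.00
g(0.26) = -5.74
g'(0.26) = 1.00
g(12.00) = 6.00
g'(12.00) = 1.00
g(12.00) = 6.00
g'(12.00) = 1.00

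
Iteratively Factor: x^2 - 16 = (x - 4)*(x + 4)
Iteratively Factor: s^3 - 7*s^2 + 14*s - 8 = (s - 1)*(s^2 - 6*s + 8) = (s - 2)*(s - 1)*(s - 4)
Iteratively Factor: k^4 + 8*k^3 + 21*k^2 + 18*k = (k)*(k^3 + 8*k^2 + 21*k + 18) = k*(k + 3)*(k^2 + 5*k + 6) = k*(k + 2)*(k + 3)*(k + 3)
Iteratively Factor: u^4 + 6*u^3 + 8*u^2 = (u)*(u^3 + 6*u^2 + 8*u) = u*(u + 4)*(u^2 + 2*u) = u*(u + 2)*(u + 4)*(u)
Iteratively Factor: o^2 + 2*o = (o + 2)*(o)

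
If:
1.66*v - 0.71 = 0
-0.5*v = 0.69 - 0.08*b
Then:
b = 11.30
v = 0.43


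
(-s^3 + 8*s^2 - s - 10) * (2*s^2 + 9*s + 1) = -2*s^5 + 7*s^4 + 69*s^3 - 21*s^2 - 91*s - 10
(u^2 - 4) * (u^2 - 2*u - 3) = u^4 - 2*u^3 - 7*u^2 + 8*u + 12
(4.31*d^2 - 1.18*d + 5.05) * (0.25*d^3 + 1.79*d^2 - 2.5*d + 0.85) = 1.0775*d^5 + 7.4199*d^4 - 11.6247*d^3 + 15.653*d^2 - 13.628*d + 4.2925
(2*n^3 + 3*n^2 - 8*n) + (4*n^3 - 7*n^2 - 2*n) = 6*n^3 - 4*n^2 - 10*n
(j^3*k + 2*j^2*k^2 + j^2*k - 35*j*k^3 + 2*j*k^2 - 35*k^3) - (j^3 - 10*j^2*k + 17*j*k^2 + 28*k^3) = j^3*k - j^3 + 2*j^2*k^2 + 11*j^2*k - 35*j*k^3 - 15*j*k^2 - 63*k^3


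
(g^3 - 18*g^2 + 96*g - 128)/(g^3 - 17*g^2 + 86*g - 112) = (g - 8)/(g - 7)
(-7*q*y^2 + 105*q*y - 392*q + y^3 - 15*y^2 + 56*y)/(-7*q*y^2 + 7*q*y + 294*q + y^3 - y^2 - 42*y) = (y - 8)/(y + 6)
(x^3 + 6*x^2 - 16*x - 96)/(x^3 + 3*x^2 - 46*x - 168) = (x - 4)/(x - 7)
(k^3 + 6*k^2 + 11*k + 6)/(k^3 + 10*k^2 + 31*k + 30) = (k + 1)/(k + 5)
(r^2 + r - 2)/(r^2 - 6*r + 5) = (r + 2)/(r - 5)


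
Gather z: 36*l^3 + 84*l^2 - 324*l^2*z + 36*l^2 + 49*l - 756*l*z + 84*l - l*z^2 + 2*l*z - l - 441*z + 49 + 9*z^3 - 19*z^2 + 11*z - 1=36*l^3 + 120*l^2 + 132*l + 9*z^3 + z^2*(-l - 19) + z*(-324*l^2 - 754*l - 430) + 48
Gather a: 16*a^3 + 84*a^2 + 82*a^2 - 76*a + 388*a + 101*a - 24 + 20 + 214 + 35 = 16*a^3 + 166*a^2 + 413*a + 245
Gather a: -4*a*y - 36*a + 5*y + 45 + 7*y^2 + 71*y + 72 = a*(-4*y - 36) + 7*y^2 + 76*y + 117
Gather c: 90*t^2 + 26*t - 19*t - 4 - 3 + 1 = 90*t^2 + 7*t - 6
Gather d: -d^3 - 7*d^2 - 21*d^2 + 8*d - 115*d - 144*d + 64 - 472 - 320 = -d^3 - 28*d^2 - 251*d - 728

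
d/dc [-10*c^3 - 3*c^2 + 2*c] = -30*c^2 - 6*c + 2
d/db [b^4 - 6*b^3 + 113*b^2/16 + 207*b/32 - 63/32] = 4*b^3 - 18*b^2 + 113*b/8 + 207/32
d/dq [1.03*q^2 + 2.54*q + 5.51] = 2.06*q + 2.54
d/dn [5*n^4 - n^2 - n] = 20*n^3 - 2*n - 1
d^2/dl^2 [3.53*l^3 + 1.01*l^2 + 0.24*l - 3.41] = 21.18*l + 2.02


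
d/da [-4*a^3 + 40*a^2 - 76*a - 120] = -12*a^2 + 80*a - 76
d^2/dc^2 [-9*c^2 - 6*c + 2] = -18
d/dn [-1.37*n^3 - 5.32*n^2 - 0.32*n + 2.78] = -4.11*n^2 - 10.64*n - 0.32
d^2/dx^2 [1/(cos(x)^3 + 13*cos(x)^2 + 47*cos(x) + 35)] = ((191*cos(x) + 104*cos(2*x) + 9*cos(3*x))*(cos(x)^3 + 13*cos(x)^2 + 47*cos(x) + 35)/4 + 2*(3*cos(x)^2 + 26*cos(x) + 47)^2*sin(x)^2)/(cos(x)^3 + 13*cos(x)^2 + 47*cos(x) + 35)^3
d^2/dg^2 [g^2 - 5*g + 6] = 2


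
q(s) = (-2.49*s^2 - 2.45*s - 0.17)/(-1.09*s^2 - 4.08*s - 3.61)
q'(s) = (-4.98*s - 2.45)/(-1.09*s^2 - 4.08*s - 3.61) + (2.18*s + 4.08)*(-2.49*s^2 - 2.45*s - 0.17)/(-1.09*s^2 - 4.08*s - 3.61)^2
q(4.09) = 1.35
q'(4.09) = 0.14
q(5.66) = 1.52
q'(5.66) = 0.09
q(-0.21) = -0.08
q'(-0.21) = 0.61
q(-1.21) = 3.16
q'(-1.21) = -30.24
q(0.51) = 0.35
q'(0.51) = 0.53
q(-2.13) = -46.22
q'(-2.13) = 252.99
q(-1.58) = -21.81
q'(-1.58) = -73.21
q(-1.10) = 1.11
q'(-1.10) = -11.09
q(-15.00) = 2.79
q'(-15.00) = 0.04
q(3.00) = 1.17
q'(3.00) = 0.19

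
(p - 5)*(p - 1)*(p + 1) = p^3 - 5*p^2 - p + 5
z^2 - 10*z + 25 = (z - 5)^2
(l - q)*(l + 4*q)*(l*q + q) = l^3*q + 3*l^2*q^2 + l^2*q - 4*l*q^3 + 3*l*q^2 - 4*q^3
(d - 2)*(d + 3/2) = d^2 - d/2 - 3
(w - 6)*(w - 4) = w^2 - 10*w + 24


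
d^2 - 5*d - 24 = (d - 8)*(d + 3)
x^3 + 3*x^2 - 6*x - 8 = (x - 2)*(x + 1)*(x + 4)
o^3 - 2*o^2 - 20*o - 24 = (o - 6)*(o + 2)^2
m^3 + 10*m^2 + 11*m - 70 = (m - 2)*(m + 5)*(m + 7)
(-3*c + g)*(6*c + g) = -18*c^2 + 3*c*g + g^2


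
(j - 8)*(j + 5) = j^2 - 3*j - 40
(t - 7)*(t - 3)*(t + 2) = t^3 - 8*t^2 + t + 42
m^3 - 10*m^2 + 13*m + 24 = (m - 8)*(m - 3)*(m + 1)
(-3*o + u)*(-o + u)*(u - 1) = 3*o^2*u - 3*o^2 - 4*o*u^2 + 4*o*u + u^3 - u^2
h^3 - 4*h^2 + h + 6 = (h - 3)*(h - 2)*(h + 1)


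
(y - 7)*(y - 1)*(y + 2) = y^3 - 6*y^2 - 9*y + 14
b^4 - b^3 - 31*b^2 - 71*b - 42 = (b - 7)*(b + 1)*(b + 2)*(b + 3)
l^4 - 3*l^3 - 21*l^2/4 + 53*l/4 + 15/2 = (l - 3)*(l - 5/2)*(l + 1/2)*(l + 2)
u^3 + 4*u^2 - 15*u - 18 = (u - 3)*(u + 1)*(u + 6)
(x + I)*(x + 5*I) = x^2 + 6*I*x - 5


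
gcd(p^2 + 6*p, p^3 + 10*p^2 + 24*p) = p^2 + 6*p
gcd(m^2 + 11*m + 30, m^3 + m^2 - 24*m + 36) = m + 6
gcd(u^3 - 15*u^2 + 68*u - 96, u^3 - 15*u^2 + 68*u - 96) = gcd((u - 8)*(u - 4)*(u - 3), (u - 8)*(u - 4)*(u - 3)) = u^3 - 15*u^2 + 68*u - 96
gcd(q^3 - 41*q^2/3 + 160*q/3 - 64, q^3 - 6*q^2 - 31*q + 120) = q^2 - 11*q + 24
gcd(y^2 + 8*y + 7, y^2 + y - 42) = y + 7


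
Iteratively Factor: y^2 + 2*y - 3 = (y + 3)*(y - 1)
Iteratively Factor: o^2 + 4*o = (o)*(o + 4)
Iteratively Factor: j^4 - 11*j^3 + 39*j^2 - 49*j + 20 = (j - 1)*(j^3 - 10*j^2 + 29*j - 20) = (j - 5)*(j - 1)*(j^2 - 5*j + 4) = (j - 5)*(j - 1)^2*(j - 4)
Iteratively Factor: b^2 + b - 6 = (b + 3)*(b - 2)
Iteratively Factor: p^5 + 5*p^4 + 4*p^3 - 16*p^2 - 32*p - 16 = (p + 2)*(p^4 + 3*p^3 - 2*p^2 - 12*p - 8) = (p + 2)^2*(p^3 + p^2 - 4*p - 4) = (p + 2)^3*(p^2 - p - 2) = (p - 2)*(p + 2)^3*(p + 1)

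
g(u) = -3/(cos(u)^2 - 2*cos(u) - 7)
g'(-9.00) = -0.25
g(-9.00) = 0.69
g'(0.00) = 0.00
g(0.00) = 0.38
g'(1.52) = 0.11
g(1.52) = 0.42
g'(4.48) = -0.17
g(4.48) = 0.46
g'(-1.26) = -0.07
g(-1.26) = 0.40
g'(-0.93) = -0.03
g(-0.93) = 0.38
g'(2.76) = 0.23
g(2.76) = 0.70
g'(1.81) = 0.17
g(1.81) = 0.46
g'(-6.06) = 0.00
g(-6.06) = 0.38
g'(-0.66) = -0.01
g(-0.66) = 0.38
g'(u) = -3*(2*sin(u)*cos(u) - 2*sin(u))/(cos(u)^2 - 2*cos(u) - 7)^2 = 6*(1 - cos(u))*sin(u)/(sin(u)^2 + 2*cos(u) + 6)^2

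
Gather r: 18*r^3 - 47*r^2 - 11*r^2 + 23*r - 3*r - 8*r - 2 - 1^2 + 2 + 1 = 18*r^3 - 58*r^2 + 12*r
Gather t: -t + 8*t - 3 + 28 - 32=7*t - 7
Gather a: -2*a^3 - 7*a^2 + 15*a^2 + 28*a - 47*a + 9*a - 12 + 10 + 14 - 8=-2*a^3 + 8*a^2 - 10*a + 4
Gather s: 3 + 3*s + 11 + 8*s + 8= 11*s + 22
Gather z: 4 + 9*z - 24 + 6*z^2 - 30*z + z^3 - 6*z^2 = z^3 - 21*z - 20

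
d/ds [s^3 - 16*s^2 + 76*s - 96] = 3*s^2 - 32*s + 76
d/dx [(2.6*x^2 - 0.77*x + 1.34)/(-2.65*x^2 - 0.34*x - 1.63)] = (-2.9245*x^2 - 1.374*x + 1.7107)/(7.0225*x^4 + 1.802*x^3 + 8.7546*x^2 + 1.1084*x + 2.6569)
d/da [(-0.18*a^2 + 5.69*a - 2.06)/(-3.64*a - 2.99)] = (0.6552*a^2 + 1.0764*a - 24.5115)/(13.2496*a^2 + 21.7672*a + 8.9401)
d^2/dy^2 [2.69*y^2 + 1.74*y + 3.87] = 5.38000000000000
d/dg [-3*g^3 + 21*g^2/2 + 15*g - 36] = -9*g^2 + 21*g + 15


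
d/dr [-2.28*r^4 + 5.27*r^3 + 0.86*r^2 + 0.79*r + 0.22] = -9.12*r^3 + 15.81*r^2 + 1.72*r + 0.79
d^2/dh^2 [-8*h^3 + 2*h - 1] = -48*h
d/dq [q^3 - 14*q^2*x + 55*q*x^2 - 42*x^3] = 3*q^2 - 28*q*x + 55*x^2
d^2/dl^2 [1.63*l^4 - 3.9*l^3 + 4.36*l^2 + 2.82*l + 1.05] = 19.56*l^2 - 23.4*l + 8.72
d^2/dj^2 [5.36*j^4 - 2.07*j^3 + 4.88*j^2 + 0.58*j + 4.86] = 64.32*j^2 - 12.42*j + 9.76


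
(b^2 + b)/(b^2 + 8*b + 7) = b/(b + 7)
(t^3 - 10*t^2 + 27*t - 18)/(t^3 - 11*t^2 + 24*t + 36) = (t^2 - 4*t + 3)/(t^2 - 5*t - 6)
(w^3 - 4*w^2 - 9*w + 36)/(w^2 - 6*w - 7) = (-w^3 + 4*w^2 + 9*w - 36)/(-w^2 + 6*w + 7)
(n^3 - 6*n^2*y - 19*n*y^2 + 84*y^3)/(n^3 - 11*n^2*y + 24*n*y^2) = (-n^2 + 3*n*y + 28*y^2)/(n*(-n + 8*y))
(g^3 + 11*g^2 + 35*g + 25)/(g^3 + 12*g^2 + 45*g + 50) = (g + 1)/(g + 2)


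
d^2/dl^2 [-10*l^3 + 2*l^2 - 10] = 4 - 60*l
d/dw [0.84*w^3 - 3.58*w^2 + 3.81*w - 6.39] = 2.52*w^2 - 7.16*w + 3.81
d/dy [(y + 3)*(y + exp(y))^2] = (y + exp(y))*(y + 2*(y + 3)*(exp(y) + 1) + exp(y))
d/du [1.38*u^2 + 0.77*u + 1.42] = 2.76*u + 0.77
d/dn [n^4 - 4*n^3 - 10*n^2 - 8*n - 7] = 4*n^3 - 12*n^2 - 20*n - 8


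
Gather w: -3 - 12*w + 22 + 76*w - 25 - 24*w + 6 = 40*w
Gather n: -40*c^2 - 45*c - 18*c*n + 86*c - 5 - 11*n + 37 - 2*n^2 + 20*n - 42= -40*c^2 + 41*c - 2*n^2 + n*(9 - 18*c) - 10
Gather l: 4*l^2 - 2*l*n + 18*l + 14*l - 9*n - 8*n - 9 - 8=4*l^2 + l*(32 - 2*n) - 17*n - 17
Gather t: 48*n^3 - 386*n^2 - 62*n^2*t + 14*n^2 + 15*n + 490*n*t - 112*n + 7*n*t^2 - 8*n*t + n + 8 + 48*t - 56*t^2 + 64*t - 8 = 48*n^3 - 372*n^2 - 96*n + t^2*(7*n - 56) + t*(-62*n^2 + 482*n + 112)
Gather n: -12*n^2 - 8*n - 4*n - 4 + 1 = -12*n^2 - 12*n - 3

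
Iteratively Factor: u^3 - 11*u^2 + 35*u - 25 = (u - 5)*(u^2 - 6*u + 5) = (u - 5)^2*(u - 1)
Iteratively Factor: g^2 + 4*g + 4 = (g + 2)*(g + 2)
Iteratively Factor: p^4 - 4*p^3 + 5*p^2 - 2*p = (p - 1)*(p^3 - 3*p^2 + 2*p) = p*(p - 1)*(p^2 - 3*p + 2) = p*(p - 2)*(p - 1)*(p - 1)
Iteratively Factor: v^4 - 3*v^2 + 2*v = (v - 1)*(v^3 + v^2 - 2*v) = (v - 1)*(v + 2)*(v^2 - v) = v*(v - 1)*(v + 2)*(v - 1)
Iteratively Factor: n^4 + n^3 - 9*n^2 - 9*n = (n + 3)*(n^3 - 2*n^2 - 3*n) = n*(n + 3)*(n^2 - 2*n - 3) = n*(n - 3)*(n + 3)*(n + 1)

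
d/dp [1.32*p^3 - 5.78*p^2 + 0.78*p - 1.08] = 3.96*p^2 - 11.56*p + 0.78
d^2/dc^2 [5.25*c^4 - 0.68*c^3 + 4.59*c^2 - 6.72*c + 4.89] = 63.0*c^2 - 4.08*c + 9.18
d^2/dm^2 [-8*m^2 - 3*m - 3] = -16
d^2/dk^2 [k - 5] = 0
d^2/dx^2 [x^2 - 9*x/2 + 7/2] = 2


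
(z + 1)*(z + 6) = z^2 + 7*z + 6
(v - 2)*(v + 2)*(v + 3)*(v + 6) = v^4 + 9*v^3 + 14*v^2 - 36*v - 72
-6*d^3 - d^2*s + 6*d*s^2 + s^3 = (-d + s)*(d + s)*(6*d + s)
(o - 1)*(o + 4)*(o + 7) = o^3 + 10*o^2 + 17*o - 28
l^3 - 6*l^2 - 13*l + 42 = (l - 7)*(l - 2)*(l + 3)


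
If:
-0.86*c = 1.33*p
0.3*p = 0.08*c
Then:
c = 0.00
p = 0.00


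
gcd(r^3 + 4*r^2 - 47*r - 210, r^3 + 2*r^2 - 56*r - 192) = r + 6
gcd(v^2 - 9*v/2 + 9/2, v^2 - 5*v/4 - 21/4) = v - 3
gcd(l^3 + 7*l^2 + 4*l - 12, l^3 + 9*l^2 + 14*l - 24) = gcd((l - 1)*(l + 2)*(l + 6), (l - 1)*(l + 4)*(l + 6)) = l^2 + 5*l - 6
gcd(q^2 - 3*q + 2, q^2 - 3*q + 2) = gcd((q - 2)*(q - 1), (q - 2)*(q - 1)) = q^2 - 3*q + 2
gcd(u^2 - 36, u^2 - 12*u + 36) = u - 6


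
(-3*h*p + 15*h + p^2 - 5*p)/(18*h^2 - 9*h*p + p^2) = (p - 5)/(-6*h + p)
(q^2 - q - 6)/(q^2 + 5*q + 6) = (q - 3)/(q + 3)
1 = 1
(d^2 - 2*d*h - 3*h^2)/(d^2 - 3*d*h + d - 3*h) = (d + h)/(d + 1)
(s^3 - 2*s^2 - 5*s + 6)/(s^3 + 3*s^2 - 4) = (s - 3)/(s + 2)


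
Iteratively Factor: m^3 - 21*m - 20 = (m - 5)*(m^2 + 5*m + 4) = (m - 5)*(m + 1)*(m + 4)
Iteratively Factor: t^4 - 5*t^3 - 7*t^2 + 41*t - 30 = (t - 5)*(t^3 - 7*t + 6) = (t - 5)*(t - 1)*(t^2 + t - 6) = (t - 5)*(t - 1)*(t + 3)*(t - 2)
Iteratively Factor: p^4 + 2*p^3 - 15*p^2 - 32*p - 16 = (p + 4)*(p^3 - 2*p^2 - 7*p - 4) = (p + 1)*(p + 4)*(p^2 - 3*p - 4) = (p - 4)*(p + 1)*(p + 4)*(p + 1)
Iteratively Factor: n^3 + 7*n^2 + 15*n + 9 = (n + 1)*(n^2 + 6*n + 9) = (n + 1)*(n + 3)*(n + 3)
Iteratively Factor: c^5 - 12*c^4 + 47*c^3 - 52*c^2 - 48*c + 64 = (c - 1)*(c^4 - 11*c^3 + 36*c^2 - 16*c - 64) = (c - 4)*(c - 1)*(c^3 - 7*c^2 + 8*c + 16) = (c - 4)*(c - 1)*(c + 1)*(c^2 - 8*c + 16) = (c - 4)^2*(c - 1)*(c + 1)*(c - 4)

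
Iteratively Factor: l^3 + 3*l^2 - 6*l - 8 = (l - 2)*(l^2 + 5*l + 4) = (l - 2)*(l + 1)*(l + 4)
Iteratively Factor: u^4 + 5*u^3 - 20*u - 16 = (u - 2)*(u^3 + 7*u^2 + 14*u + 8) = (u - 2)*(u + 1)*(u^2 + 6*u + 8) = (u - 2)*(u + 1)*(u + 4)*(u + 2)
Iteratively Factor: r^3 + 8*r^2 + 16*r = (r + 4)*(r^2 + 4*r) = r*(r + 4)*(r + 4)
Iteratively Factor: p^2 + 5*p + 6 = (p + 3)*(p + 2)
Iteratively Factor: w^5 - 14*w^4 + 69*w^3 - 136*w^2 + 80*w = (w - 4)*(w^4 - 10*w^3 + 29*w^2 - 20*w) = w*(w - 4)*(w^3 - 10*w^2 + 29*w - 20) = w*(w - 4)*(w - 1)*(w^2 - 9*w + 20) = w*(w - 4)^2*(w - 1)*(w - 5)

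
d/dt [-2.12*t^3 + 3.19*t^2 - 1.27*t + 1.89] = -6.36*t^2 + 6.38*t - 1.27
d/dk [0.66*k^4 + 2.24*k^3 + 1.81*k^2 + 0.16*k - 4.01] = 2.64*k^3 + 6.72*k^2 + 3.62*k + 0.16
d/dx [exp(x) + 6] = exp(x)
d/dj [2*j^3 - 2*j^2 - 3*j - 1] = 6*j^2 - 4*j - 3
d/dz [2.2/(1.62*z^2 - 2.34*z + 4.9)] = (5.148 - 7.128*z)/(1.62*z^2 - 2.34*z + 4.9)^2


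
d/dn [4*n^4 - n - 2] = 16*n^3 - 1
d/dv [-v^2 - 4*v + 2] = -2*v - 4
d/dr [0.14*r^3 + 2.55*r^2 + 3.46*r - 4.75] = 0.42*r^2 + 5.1*r + 3.46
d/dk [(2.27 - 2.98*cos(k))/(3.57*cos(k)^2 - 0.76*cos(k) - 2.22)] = (-10.6386*cos(k)^2 + 16.2078*cos(k) - 8.3408)*sin(k)/(12.7449*cos(k)^4 - 5.4264*cos(k)^3 - 15.2732*cos(k)^2 + 3.3744*cos(k) + 4.9284)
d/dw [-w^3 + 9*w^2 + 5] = 3*w*(6 - w)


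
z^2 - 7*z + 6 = (z - 6)*(z - 1)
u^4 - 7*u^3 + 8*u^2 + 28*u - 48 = (u - 4)*(u - 3)*(u - 2)*(u + 2)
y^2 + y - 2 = (y - 1)*(y + 2)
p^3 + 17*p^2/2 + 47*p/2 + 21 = (p + 2)*(p + 3)*(p + 7/2)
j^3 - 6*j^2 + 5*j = j*(j - 5)*(j - 1)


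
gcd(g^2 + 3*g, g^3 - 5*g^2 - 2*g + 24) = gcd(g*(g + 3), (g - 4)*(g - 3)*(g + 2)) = 1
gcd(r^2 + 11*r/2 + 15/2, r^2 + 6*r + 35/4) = r + 5/2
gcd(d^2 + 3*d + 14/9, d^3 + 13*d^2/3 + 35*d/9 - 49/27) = d + 7/3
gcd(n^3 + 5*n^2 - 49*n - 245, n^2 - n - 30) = n + 5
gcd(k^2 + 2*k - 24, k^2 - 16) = k - 4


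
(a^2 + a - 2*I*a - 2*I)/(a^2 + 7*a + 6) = (a - 2*I)/(a + 6)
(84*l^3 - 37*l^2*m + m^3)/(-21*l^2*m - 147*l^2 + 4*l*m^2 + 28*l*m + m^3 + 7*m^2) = (-4*l + m)/(m + 7)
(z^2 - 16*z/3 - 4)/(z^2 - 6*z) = (z + 2/3)/z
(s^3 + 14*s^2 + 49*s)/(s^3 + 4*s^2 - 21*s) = (s + 7)/(s - 3)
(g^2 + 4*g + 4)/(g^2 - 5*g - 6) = (g^2 + 4*g + 4)/(g^2 - 5*g - 6)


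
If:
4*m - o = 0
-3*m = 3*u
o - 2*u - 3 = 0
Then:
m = 1/2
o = 2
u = -1/2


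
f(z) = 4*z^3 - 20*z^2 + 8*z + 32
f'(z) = 12*z^2 - 40*z + 8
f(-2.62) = -198.19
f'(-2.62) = 195.17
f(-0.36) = 26.34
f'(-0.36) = 23.96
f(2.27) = -6.11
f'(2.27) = -20.97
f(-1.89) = -81.57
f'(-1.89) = 126.47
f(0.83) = 27.15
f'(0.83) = -16.93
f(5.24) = 100.28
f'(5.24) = 127.89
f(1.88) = 2.93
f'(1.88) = -24.79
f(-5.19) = -1107.44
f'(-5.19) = 538.83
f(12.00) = 4160.00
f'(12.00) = 1256.00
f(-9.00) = -4576.00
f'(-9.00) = 1340.00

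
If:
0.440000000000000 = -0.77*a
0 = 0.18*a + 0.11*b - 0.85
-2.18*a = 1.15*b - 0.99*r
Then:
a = -0.57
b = 8.66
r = 8.80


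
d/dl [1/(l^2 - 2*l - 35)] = 2*(1 - l)/(-l^2 + 2*l + 35)^2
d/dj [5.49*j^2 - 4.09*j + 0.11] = 10.98*j - 4.09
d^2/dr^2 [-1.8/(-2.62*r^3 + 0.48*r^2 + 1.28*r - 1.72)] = ((1.728 - 28.296*r)*(2.62*r^3 - 0.48*r^2 - 1.28*r + 1.72) + 1.8*(-15.72*r^2 + 1.92*r + 2.56)*(-7.86*r^2 + 0.96*r + 1.28))/(2.62*r^3 - 0.48*r^2 - 1.28*r + 1.72)^3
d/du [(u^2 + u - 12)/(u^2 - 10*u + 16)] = (-11*u^2 + 56*u - 104)/(u^4 - 20*u^3 + 132*u^2 - 320*u + 256)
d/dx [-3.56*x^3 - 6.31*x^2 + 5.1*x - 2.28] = -10.68*x^2 - 12.62*x + 5.1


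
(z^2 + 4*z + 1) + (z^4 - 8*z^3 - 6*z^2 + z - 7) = z^4 - 8*z^3 - 5*z^2 + 5*z - 6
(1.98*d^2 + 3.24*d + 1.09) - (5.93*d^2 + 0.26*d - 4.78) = -3.95*d^2 + 2.98*d + 5.87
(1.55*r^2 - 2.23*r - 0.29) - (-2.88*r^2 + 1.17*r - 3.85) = 4.43*r^2 - 3.4*r + 3.56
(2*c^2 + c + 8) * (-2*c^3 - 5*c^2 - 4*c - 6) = -4*c^5 - 12*c^4 - 29*c^3 - 56*c^2 - 38*c - 48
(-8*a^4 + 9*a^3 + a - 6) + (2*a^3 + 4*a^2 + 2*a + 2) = -8*a^4 + 11*a^3 + 4*a^2 + 3*a - 4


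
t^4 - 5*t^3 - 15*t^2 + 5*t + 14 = (t - 7)*(t - 1)*(t + 1)*(t + 2)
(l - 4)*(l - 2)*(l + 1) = l^3 - 5*l^2 + 2*l + 8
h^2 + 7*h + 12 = (h + 3)*(h + 4)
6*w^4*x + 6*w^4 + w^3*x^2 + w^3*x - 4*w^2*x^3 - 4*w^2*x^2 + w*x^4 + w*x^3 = (-3*w + x)*(-2*w + x)*(w + x)*(w*x + w)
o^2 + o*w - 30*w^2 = (o - 5*w)*(o + 6*w)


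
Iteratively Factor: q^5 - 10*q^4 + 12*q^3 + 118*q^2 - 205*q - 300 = (q - 5)*(q^4 - 5*q^3 - 13*q^2 + 53*q + 60) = (q - 5)*(q + 3)*(q^3 - 8*q^2 + 11*q + 20) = (q - 5)*(q - 4)*(q + 3)*(q^2 - 4*q - 5) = (q - 5)^2*(q - 4)*(q + 3)*(q + 1)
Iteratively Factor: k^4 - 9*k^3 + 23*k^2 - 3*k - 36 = (k + 1)*(k^3 - 10*k^2 + 33*k - 36) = (k - 4)*(k + 1)*(k^2 - 6*k + 9) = (k - 4)*(k - 3)*(k + 1)*(k - 3)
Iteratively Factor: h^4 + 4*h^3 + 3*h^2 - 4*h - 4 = (h + 2)*(h^3 + 2*h^2 - h - 2) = (h + 1)*(h + 2)*(h^2 + h - 2) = (h - 1)*(h + 1)*(h + 2)*(h + 2)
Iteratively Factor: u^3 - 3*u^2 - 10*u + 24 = (u - 4)*(u^2 + u - 6) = (u - 4)*(u + 3)*(u - 2)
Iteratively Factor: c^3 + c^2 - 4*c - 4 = (c + 2)*(c^2 - c - 2) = (c + 1)*(c + 2)*(c - 2)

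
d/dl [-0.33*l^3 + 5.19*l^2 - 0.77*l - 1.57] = -0.99*l^2 + 10.38*l - 0.77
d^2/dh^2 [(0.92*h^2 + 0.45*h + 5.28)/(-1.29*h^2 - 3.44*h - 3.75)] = (-1.77635683940025e-15*h^4 + 6.667494*h^3 - 26.015688*h^2 - 127.521918*h - 88.143816)/(2.146689*h^6 + 17.173512*h^5 + 64.517157*h^4 + 140.553584*h^3 + 187.549875*h^2 + 145.125*h + 52.734375)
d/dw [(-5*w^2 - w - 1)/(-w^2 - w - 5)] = 4*(w^2 + 12*w + 1)/(w^4 + 2*w^3 + 11*w^2 + 10*w + 25)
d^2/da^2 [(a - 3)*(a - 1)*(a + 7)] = 6*a + 6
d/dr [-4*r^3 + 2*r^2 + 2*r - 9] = -12*r^2 + 4*r + 2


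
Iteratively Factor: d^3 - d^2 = (d)*(d^2 - d) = d*(d - 1)*(d)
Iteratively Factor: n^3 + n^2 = (n)*(n^2 + n) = n*(n + 1)*(n)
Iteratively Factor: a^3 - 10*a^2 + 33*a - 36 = (a - 3)*(a^2 - 7*a + 12) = (a - 3)^2*(a - 4)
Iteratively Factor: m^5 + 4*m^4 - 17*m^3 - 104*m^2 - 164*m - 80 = (m - 5)*(m^4 + 9*m^3 + 28*m^2 + 36*m + 16) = (m - 5)*(m + 2)*(m^3 + 7*m^2 + 14*m + 8) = (m - 5)*(m + 1)*(m + 2)*(m^2 + 6*m + 8) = (m - 5)*(m + 1)*(m + 2)*(m + 4)*(m + 2)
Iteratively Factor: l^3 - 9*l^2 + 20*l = (l - 4)*(l^2 - 5*l) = (l - 5)*(l - 4)*(l)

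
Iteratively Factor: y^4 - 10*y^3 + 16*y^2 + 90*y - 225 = (y - 3)*(y^3 - 7*y^2 - 5*y + 75) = (y - 5)*(y - 3)*(y^2 - 2*y - 15) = (y - 5)^2*(y - 3)*(y + 3)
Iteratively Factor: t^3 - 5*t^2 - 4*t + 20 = (t + 2)*(t^2 - 7*t + 10) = (t - 2)*(t + 2)*(t - 5)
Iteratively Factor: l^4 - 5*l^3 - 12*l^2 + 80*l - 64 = (l - 1)*(l^3 - 4*l^2 - 16*l + 64) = (l - 4)*(l - 1)*(l^2 - 16) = (l - 4)*(l - 1)*(l + 4)*(l - 4)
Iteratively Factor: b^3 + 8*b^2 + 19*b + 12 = (b + 1)*(b^2 + 7*b + 12) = (b + 1)*(b + 3)*(b + 4)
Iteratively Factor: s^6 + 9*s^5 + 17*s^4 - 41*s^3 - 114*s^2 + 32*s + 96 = (s + 4)*(s^5 + 5*s^4 - 3*s^3 - 29*s^2 + 2*s + 24) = (s + 3)*(s + 4)*(s^4 + 2*s^3 - 9*s^2 - 2*s + 8) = (s - 1)*(s + 3)*(s + 4)*(s^3 + 3*s^2 - 6*s - 8) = (s - 2)*(s - 1)*(s + 3)*(s + 4)*(s^2 + 5*s + 4) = (s - 2)*(s - 1)*(s + 3)*(s + 4)^2*(s + 1)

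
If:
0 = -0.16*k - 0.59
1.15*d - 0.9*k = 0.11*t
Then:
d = 0.0956521739130435*t - 2.88586956521739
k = -3.69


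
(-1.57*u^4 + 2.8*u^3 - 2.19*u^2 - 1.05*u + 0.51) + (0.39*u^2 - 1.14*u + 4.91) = -1.57*u^4 + 2.8*u^3 - 1.8*u^2 - 2.19*u + 5.42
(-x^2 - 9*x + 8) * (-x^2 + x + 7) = x^4 + 8*x^3 - 24*x^2 - 55*x + 56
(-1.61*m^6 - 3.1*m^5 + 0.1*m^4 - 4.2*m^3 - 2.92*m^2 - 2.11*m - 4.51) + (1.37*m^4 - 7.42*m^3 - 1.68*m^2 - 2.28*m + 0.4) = -1.61*m^6 - 3.1*m^5 + 1.47*m^4 - 11.62*m^3 - 4.6*m^2 - 4.39*m - 4.11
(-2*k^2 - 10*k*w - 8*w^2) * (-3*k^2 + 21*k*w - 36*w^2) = 6*k^4 - 12*k^3*w - 114*k^2*w^2 + 192*k*w^3 + 288*w^4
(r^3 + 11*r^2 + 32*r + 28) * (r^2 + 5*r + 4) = r^5 + 16*r^4 + 91*r^3 + 232*r^2 + 268*r + 112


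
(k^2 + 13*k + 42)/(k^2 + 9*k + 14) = (k + 6)/(k + 2)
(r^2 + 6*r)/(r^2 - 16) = r*(r + 6)/(r^2 - 16)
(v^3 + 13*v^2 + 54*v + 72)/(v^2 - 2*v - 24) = (v^2 + 9*v + 18)/(v - 6)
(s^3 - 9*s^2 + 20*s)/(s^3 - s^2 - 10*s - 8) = s*(s - 5)/(s^2 + 3*s + 2)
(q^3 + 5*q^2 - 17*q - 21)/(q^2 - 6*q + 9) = (q^2 + 8*q + 7)/(q - 3)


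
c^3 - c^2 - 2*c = c*(c - 2)*(c + 1)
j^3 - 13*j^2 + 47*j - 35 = (j - 7)*(j - 5)*(j - 1)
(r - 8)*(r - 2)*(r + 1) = r^3 - 9*r^2 + 6*r + 16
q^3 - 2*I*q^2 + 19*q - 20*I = (q - 5*I)*(q - I)*(q + 4*I)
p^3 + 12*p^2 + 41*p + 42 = (p + 2)*(p + 3)*(p + 7)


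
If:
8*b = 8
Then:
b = 1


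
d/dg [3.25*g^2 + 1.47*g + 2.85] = 6.5*g + 1.47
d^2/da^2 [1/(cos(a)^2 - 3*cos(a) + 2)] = (-4*sin(a)^4 + 3*sin(a)^2 - 69*cos(a)/4 + 9*cos(3*a)/4 + 15)/((cos(a) - 2)^3*(cos(a) - 1)^3)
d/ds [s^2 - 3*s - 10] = 2*s - 3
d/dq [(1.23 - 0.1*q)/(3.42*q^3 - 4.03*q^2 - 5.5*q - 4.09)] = (0.684*q^3 - 13.0228*q^2 + 9.9138*q + 7.174)/(11.6964*q^6 - 27.5652*q^5 - 21.3791*q^4 + 16.3544*q^3 + 63.2154*q^2 + 44.99*q + 16.7281)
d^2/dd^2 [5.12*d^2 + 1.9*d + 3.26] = 10.2400000000000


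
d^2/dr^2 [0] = 0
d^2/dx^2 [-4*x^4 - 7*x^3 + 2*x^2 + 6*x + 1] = -48*x^2 - 42*x + 4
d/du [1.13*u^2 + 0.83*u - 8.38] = 2.26*u + 0.83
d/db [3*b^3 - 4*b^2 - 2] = b*(9*b - 8)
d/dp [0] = 0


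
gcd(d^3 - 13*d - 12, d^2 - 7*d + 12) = d - 4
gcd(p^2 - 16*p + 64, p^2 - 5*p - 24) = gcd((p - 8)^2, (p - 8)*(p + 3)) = p - 8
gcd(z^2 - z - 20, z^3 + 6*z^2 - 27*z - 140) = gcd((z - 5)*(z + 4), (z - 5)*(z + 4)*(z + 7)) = z^2 - z - 20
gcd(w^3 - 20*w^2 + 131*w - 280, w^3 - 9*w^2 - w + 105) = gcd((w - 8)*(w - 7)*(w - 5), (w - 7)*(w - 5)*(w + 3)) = w^2 - 12*w + 35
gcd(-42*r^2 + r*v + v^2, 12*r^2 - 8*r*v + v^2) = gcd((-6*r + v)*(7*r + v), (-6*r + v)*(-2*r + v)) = 6*r - v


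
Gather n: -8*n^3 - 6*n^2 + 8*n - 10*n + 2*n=-8*n^3 - 6*n^2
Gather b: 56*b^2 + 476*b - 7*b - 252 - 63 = 56*b^2 + 469*b - 315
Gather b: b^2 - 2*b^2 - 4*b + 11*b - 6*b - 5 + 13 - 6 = -b^2 + b + 2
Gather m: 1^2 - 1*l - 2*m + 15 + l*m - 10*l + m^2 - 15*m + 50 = -11*l + m^2 + m*(l - 17) + 66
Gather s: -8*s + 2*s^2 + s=2*s^2 - 7*s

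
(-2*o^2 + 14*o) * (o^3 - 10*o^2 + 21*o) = -2*o^5 + 34*o^4 - 182*o^3 + 294*o^2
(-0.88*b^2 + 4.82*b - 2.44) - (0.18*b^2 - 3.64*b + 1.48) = -1.06*b^2 + 8.46*b - 3.92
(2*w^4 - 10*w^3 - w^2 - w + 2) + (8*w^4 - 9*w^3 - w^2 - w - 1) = 10*w^4 - 19*w^3 - 2*w^2 - 2*w + 1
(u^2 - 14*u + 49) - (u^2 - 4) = 53 - 14*u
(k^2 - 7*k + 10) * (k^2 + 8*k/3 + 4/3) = k^4 - 13*k^3/3 - 22*k^2/3 + 52*k/3 + 40/3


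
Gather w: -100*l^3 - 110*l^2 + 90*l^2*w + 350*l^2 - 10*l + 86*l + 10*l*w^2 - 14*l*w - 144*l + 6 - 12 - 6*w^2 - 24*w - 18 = -100*l^3 + 240*l^2 - 68*l + w^2*(10*l - 6) + w*(90*l^2 - 14*l - 24) - 24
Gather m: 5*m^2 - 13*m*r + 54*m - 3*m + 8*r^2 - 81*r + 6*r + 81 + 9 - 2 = 5*m^2 + m*(51 - 13*r) + 8*r^2 - 75*r + 88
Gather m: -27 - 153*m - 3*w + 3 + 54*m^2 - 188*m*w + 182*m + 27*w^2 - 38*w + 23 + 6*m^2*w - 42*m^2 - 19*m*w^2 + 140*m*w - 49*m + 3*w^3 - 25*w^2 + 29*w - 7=m^2*(6*w + 12) + m*(-19*w^2 - 48*w - 20) + 3*w^3 + 2*w^2 - 12*w - 8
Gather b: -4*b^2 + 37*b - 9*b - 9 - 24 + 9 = -4*b^2 + 28*b - 24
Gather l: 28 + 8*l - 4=8*l + 24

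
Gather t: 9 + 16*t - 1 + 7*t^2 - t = 7*t^2 + 15*t + 8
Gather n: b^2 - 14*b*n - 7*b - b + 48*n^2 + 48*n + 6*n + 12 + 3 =b^2 - 8*b + 48*n^2 + n*(54 - 14*b) + 15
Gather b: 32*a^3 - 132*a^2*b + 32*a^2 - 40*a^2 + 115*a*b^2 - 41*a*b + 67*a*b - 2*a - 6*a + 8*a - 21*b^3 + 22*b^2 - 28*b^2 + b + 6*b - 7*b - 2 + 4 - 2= 32*a^3 - 8*a^2 - 21*b^3 + b^2*(115*a - 6) + b*(-132*a^2 + 26*a)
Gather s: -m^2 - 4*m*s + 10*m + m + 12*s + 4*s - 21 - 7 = -m^2 + 11*m + s*(16 - 4*m) - 28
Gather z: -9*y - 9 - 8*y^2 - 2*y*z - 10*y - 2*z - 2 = -8*y^2 - 19*y + z*(-2*y - 2) - 11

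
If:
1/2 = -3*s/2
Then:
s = -1/3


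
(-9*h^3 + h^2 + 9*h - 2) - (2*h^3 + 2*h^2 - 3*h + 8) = -11*h^3 - h^2 + 12*h - 10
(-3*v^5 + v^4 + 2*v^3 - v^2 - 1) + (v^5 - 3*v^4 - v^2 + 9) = -2*v^5 - 2*v^4 + 2*v^3 - 2*v^2 + 8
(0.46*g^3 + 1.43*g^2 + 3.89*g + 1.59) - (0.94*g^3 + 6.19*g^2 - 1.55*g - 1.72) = -0.48*g^3 - 4.76*g^2 + 5.44*g + 3.31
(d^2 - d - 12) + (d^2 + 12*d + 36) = 2*d^2 + 11*d + 24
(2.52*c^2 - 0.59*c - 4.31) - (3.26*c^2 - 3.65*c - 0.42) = -0.74*c^2 + 3.06*c - 3.89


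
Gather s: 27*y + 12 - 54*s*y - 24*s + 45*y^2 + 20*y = s*(-54*y - 24) + 45*y^2 + 47*y + 12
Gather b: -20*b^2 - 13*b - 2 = -20*b^2 - 13*b - 2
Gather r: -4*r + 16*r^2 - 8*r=16*r^2 - 12*r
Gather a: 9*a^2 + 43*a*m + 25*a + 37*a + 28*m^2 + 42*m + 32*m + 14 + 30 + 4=9*a^2 + a*(43*m + 62) + 28*m^2 + 74*m + 48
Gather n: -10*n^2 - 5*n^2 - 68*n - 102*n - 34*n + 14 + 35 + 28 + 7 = -15*n^2 - 204*n + 84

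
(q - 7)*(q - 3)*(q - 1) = q^3 - 11*q^2 + 31*q - 21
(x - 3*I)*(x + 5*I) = x^2 + 2*I*x + 15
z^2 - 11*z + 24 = (z - 8)*(z - 3)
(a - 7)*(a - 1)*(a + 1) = a^3 - 7*a^2 - a + 7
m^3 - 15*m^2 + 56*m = m*(m - 8)*(m - 7)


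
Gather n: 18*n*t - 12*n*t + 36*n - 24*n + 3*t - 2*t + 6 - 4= n*(6*t + 12) + t + 2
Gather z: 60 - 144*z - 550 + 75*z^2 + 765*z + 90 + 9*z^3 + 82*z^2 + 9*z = 9*z^3 + 157*z^2 + 630*z - 400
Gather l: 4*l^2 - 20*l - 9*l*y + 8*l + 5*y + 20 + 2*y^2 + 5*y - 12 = 4*l^2 + l*(-9*y - 12) + 2*y^2 + 10*y + 8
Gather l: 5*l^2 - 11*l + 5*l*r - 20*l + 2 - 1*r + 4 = 5*l^2 + l*(5*r - 31) - r + 6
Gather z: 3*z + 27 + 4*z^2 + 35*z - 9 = 4*z^2 + 38*z + 18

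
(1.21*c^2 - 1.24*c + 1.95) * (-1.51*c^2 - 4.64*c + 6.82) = -1.8271*c^4 - 3.742*c^3 + 11.0613*c^2 - 17.5048*c + 13.299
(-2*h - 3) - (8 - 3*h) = h - 11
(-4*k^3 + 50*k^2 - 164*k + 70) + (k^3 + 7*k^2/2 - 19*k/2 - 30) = -3*k^3 + 107*k^2/2 - 347*k/2 + 40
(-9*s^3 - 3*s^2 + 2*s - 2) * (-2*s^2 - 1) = 18*s^5 + 6*s^4 + 5*s^3 + 7*s^2 - 2*s + 2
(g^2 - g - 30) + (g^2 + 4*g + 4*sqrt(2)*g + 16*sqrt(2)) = 2*g^2 + 3*g + 4*sqrt(2)*g - 30 + 16*sqrt(2)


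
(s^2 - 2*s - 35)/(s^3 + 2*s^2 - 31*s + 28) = (s^2 - 2*s - 35)/(s^3 + 2*s^2 - 31*s + 28)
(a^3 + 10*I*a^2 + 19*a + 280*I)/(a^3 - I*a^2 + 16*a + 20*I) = (a^2 + 15*I*a - 56)/(a^2 + 4*I*a - 4)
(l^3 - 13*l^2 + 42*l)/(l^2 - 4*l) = (l^2 - 13*l + 42)/(l - 4)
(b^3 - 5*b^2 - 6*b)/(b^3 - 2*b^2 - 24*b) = (b + 1)/(b + 4)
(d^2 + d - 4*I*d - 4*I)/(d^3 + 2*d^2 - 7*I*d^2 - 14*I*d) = (d^2 + d*(1 - 4*I) - 4*I)/(d*(d^2 + d*(2 - 7*I) - 14*I))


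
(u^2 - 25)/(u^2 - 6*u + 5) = (u + 5)/(u - 1)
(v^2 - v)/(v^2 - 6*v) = (v - 1)/(v - 6)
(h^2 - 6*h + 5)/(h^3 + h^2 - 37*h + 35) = 1/(h + 7)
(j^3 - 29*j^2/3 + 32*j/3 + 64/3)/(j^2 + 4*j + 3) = (3*j^2 - 32*j + 64)/(3*(j + 3))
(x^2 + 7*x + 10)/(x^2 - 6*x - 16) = (x + 5)/(x - 8)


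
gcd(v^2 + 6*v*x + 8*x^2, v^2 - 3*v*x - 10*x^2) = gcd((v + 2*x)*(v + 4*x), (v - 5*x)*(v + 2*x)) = v + 2*x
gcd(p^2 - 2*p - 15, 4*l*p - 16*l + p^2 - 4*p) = 1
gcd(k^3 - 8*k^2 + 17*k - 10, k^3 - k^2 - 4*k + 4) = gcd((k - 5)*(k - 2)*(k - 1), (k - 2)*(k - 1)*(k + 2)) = k^2 - 3*k + 2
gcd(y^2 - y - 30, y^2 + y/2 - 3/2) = 1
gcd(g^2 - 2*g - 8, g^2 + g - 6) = 1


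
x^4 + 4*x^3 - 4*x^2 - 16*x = x*(x - 2)*(x + 2)*(x + 4)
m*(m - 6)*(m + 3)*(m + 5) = m^4 + 2*m^3 - 33*m^2 - 90*m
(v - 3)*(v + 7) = v^2 + 4*v - 21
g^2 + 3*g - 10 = (g - 2)*(g + 5)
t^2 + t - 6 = (t - 2)*(t + 3)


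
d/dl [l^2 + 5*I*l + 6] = 2*l + 5*I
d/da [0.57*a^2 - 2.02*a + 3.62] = 1.14*a - 2.02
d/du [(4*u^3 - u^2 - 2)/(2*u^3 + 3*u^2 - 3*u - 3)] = (14*u^4 - 24*u^3 - 21*u^2 + 18*u - 6)/(4*u^6 + 12*u^5 - 3*u^4 - 30*u^3 - 9*u^2 + 18*u + 9)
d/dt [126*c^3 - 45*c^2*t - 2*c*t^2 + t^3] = -45*c^2 - 4*c*t + 3*t^2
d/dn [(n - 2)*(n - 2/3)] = 2*n - 8/3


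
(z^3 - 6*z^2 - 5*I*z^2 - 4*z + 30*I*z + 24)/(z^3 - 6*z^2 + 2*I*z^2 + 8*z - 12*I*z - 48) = (z^2 - 5*I*z - 4)/(z^2 + 2*I*z + 8)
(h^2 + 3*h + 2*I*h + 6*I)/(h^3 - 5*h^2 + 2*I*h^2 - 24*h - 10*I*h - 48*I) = 1/(h - 8)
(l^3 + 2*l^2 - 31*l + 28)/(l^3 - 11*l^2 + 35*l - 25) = (l^2 + 3*l - 28)/(l^2 - 10*l + 25)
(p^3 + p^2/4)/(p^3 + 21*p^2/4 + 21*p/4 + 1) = p^2/(p^2 + 5*p + 4)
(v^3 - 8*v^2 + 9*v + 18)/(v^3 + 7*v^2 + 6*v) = (v^2 - 9*v + 18)/(v*(v + 6))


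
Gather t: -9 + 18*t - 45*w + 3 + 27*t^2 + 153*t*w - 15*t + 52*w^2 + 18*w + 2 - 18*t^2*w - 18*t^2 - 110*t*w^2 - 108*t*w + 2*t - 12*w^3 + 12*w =t^2*(9 - 18*w) + t*(-110*w^2 + 45*w + 5) - 12*w^3 + 52*w^2 - 15*w - 4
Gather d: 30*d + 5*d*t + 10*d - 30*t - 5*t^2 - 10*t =d*(5*t + 40) - 5*t^2 - 40*t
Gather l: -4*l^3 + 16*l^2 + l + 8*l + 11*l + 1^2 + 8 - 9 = -4*l^3 + 16*l^2 + 20*l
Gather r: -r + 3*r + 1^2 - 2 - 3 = 2*r - 4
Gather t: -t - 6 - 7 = -t - 13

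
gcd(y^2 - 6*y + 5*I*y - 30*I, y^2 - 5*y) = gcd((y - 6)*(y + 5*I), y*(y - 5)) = 1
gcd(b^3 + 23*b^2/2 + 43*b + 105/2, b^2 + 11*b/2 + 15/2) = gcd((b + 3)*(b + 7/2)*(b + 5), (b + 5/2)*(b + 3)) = b + 3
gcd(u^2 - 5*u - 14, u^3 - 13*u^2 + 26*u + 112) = u^2 - 5*u - 14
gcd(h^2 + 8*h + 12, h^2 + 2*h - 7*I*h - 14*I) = h + 2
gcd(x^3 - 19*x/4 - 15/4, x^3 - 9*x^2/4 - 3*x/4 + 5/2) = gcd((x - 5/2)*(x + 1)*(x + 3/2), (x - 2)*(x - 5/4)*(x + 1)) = x + 1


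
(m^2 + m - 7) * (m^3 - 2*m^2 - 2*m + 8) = m^5 - m^4 - 11*m^3 + 20*m^2 + 22*m - 56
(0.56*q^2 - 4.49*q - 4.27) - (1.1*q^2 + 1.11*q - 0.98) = -0.54*q^2 - 5.6*q - 3.29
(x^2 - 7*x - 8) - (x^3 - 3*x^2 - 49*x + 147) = -x^3 + 4*x^2 + 42*x - 155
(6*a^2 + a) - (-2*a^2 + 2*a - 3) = 8*a^2 - a + 3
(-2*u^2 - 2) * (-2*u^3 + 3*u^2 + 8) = 4*u^5 - 6*u^4 + 4*u^3 - 22*u^2 - 16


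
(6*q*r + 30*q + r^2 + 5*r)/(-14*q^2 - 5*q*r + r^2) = (-6*q*r - 30*q - r^2 - 5*r)/(14*q^2 + 5*q*r - r^2)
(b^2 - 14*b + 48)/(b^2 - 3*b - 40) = (b - 6)/(b + 5)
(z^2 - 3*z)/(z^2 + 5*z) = (z - 3)/(z + 5)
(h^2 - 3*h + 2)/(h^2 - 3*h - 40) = (-h^2 + 3*h - 2)/(-h^2 + 3*h + 40)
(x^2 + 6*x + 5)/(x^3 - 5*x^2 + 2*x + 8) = (x + 5)/(x^2 - 6*x + 8)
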